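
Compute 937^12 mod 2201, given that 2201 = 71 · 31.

Mod 71: 937 ≡ 14; 14^12 ≡ 54 (mod 71).
Mod 31: 937 ≡ 7; 7^12 ≡ 16 (mod 31).
Combine by CRT: x ≡ 54 (mod 71), x ≡ 16 (mod 31) ⇒ x ≡ 977 (mod 2201).

977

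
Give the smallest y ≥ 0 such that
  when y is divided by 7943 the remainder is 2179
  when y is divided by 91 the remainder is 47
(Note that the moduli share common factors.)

gcd(7943, 91) = 13 and 13 | (47 − 2179), so the pair is consistent; merging gives y ≡ 18065 (mod 55601), where 55601 = lcm(7943, 91).
The solution is unique modulo lcm(7943, 91) = 55601.

18065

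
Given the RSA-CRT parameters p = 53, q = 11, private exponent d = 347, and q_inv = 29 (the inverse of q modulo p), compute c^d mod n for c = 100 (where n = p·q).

254

d_p = d mod (p−1) = 347 mod 52 = 35; d_q = d mod (q−1) = 7.
m₁ = c^(d_p) mod p: c ≡ 47 (mod 53), and 47^35 mod 53 = 42.
m₂ = c^(d_q) mod q: c ≡ 1 (mod 11), and 1^7 mod 11 = 1.
h = q_inv·(m₁ − m₂) mod p = 29·(42 − 1) mod 53 = 23.
m = m₂ + h·q = 1 + 23·11 = 254.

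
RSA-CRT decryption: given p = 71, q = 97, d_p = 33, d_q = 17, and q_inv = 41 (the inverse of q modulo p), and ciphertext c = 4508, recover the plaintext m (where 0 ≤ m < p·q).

1700

m₁ = c^(d_p) mod p: c ≡ 35 (mod 71), and 35^33 mod 71 = 67.
m₂ = c^(d_q) mod q: c ≡ 46 (mod 97), and 46^17 mod 97 = 51.
h = q_inv·(m₁ − m₂) mod p = 41·(67 − 51) mod 71 = 17.
m = m₂ + h·q = 51 + 17·97 = 1700.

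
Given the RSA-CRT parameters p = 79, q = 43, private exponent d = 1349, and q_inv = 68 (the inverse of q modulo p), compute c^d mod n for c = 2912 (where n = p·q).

d_p = d mod (p−1) = 1349 mod 78 = 23; d_q = d mod (q−1) = 5.
m₁ = c^(d_p) mod p: c ≡ 68 (mod 79), and 68^23 mod 79 = 77.
m₂ = c^(d_q) mod q: c ≡ 31 (mod 43), and 31^5 mod 43 = 9.
h = q_inv·(m₁ − m₂) mod p = 68·(77 − 9) mod 79 = 42.
m = m₂ + h·q = 9 + 42·43 = 1815.

1815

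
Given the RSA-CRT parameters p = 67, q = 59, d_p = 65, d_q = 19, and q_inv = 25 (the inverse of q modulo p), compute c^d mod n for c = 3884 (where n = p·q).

2445

m₁ = c^(d_p) mod p: c ≡ 65 (mod 67), and 65^65 mod 67 = 33.
m₂ = c^(d_q) mod q: c ≡ 49 (mod 59), and 49^19 mod 59 = 26.
h = q_inv·(m₁ − m₂) mod p = 25·(33 − 26) mod 67 = 41.
m = m₂ + h·q = 26 + 41·59 = 2445.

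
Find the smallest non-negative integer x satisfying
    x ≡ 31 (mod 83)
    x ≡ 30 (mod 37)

363

Combine the congruences pairwise.
From x ≡ 31 (mod 83) write x = 31 + 83t. Substituting into x ≡ 30 (mod 37) gives 83t ≡ 36 (mod 37), and since 9⁻¹ ≡ 33 (mod 37), t ≡ 4. Hence x ≡ 31 + 83·4 = 363 (mod 3071).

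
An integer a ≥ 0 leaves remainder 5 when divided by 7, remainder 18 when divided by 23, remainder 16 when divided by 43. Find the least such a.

5262

From a ≡ 5 (mod 7) write a = 5 + 7t. Substituting into a ≡ 18 (mod 23) gives 7t ≡ 13 (mod 23), and since 7⁻¹ ≡ 10 (mod 23), t ≡ 15. Hence a ≡ 5 + 7·15 = 110 (mod 161).
From a ≡ 110 (mod 161) write a = 110 + 161t. Substituting into a ≡ 16 (mod 43) gives 161t ≡ 35 (mod 43), and since 32⁻¹ ≡ 39 (mod 43), t ≡ 32. Hence a ≡ 110 + 161·32 = 5262 (mod 6923).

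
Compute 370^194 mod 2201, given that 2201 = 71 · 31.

Mod 71: 370 ≡ 15; by Fermat, exponent reduces to 194 mod 70 = 54; 15^54 ≡ 40 (mod 71).
Mod 31: 370 ≡ 29; by Fermat, exponent reduces to 194 mod 30 = 14; 29^14 ≡ 16 (mod 31).
Combine by CRT: x ≡ 40 (mod 71), x ≡ 16 (mod 31) ⇒ x ≡ 1318 (mod 2201).

1318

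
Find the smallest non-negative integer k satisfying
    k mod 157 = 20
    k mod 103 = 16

3003

Combine the congruences pairwise.
From k ≡ 20 (mod 157) write k = 20 + 157t. Substituting into k ≡ 16 (mod 103) gives 157t ≡ 99 (mod 103), and since 54⁻¹ ≡ 21 (mod 103), t ≡ 19. Hence k ≡ 20 + 157·19 = 3003 (mod 16171).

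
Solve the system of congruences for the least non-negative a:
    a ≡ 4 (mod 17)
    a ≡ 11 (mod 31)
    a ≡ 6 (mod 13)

The moduli are pairwise coprime; N = 17·31·13 = 6851.
N/17 = 403; 403 ≡ 12 (mod 17); 12·10 ≡ 1, so inverse 10.
N/31 = 221; 221 ≡ 4 (mod 31); 4·8 ≡ 1, so inverse 8.
N/13 = 527; 527 ≡ 7 (mod 13); 7·2 ≡ 1, so inverse 2.
a ≡ 4·403·10 + 11·221·8 + 6·527·2 = 41892.
41892 mod 6851 = 786.

786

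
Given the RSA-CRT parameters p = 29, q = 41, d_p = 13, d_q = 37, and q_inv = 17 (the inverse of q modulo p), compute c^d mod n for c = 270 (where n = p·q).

m₁ = c^(d_p) mod p: c ≡ 9 (mod 29), and 9^13 mod 29 = 13.
m₂ = c^(d_q) mod q: c ≡ 24 (mod 41), and 24^37 mod 41 = 6.
h = q_inv·(m₁ − m₂) mod p = 17·(13 − 6) mod 29 = 3.
m = m₂ + h·q = 6 + 3·41 = 129.

129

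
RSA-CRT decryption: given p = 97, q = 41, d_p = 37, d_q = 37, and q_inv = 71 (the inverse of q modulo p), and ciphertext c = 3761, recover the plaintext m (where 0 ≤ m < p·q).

1627

m₁ = c^(d_p) mod p: c ≡ 75 (mod 97), and 75^37 mod 97 = 75.
m₂ = c^(d_q) mod q: c ≡ 30 (mod 41), and 30^37 mod 41 = 28.
h = q_inv·(m₁ − m₂) mod p = 71·(75 − 28) mod 97 = 39.
m = m₂ + h·q = 28 + 39·41 = 1627.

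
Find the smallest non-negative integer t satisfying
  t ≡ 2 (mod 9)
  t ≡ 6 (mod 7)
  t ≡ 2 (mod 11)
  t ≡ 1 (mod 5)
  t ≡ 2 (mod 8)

25346

From t ≡ 2 (mod 9) write t = 2 + 9s. Substituting into t ≡ 6 (mod 7) gives 9s ≡ 4 (mod 7), and since 2⁻¹ ≡ 4 (mod 7), s ≡ 2. Hence t ≡ 2 + 9·2 = 20 (mod 63).
From t ≡ 20 (mod 63) write t = 20 + 63s. Substituting into t ≡ 2 (mod 11) gives 63s ≡ 4 (mod 11), and since 8⁻¹ ≡ 7 (mod 11), s ≡ 6. Hence t ≡ 20 + 63·6 = 398 (mod 693).
From t ≡ 398 (mod 693) write t = 398 + 693s. Substituting into t ≡ 1 (mod 5) gives 693s ≡ 3 (mod 5), and since 3⁻¹ ≡ 2 (mod 5), s ≡ 1. Hence t ≡ 398 + 693·1 = 1091 (mod 3465).
From t ≡ 1091 (mod 3465) write t = 1091 + 3465s. Substituting into t ≡ 2 (mod 8) gives 3465s ≡ 7 (mod 8), and since 1⁻¹ ≡ 1 (mod 8), s ≡ 7. Hence t ≡ 1091 + 3465·7 = 25346 (mod 27720).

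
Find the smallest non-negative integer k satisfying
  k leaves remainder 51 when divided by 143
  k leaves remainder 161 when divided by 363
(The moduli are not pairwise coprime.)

2339

gcd(143, 363) = 11 and 11 | (161 − 51), so the pair is consistent; merging gives k ≡ 2339 (mod 4719), where 4719 = lcm(143, 363).
The solution is unique modulo lcm(143, 363) = 4719.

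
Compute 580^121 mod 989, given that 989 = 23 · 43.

Mod 23: 580 ≡ 5; by Fermat, exponent reduces to 121 mod 22 = 11; 5^11 ≡ 22 (mod 23).
Mod 43: 580 ≡ 21; by Fermat, exponent reduces to 121 mod 42 = 37; 21^37 ≡ 11 (mod 43).
Combine by CRT: x ≡ 22 (mod 23), x ≡ 11 (mod 43) ⇒ x ≡ 183 (mod 989).

183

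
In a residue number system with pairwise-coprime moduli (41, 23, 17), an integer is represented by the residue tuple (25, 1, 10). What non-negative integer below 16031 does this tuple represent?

5314

The moduli are pairwise coprime; N = 41·23·17 = 16031.
N/41 = 391; 391 ≡ 22 (mod 41); 22·28 ≡ 1, so inverse 28.
N/23 = 697; 697 ≡ 7 (mod 23); 7·10 ≡ 1, so inverse 10.
N/17 = 943; 943 ≡ 8 (mod 17); 8·15 ≡ 1, so inverse 15.
x ≡ 25·391·28 + 1·697·10 + 10·943·15 = 422120.
422120 mod 16031 = 5314.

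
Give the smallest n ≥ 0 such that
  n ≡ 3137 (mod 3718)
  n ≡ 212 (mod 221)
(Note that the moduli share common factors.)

gcd(3718, 221) = 13 and 13 | (212 − 3137), so the pair is consistent; merging gives n ≡ 29163 (mod 63206), where 63206 = lcm(3718, 221).
The solution is unique modulo lcm(3718, 221) = 63206.

29163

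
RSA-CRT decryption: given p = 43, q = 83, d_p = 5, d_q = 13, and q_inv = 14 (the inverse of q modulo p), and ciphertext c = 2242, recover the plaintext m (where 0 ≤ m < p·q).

m₁ = c^(d_p) mod p: c ≡ 6 (mod 43), and 6^5 mod 43 = 36.
m₂ = c^(d_q) mod q: c ≡ 1 (mod 83), and 1^13 mod 83 = 1.
h = q_inv·(m₁ − m₂) mod p = 14·(36 − 1) mod 43 = 17.
m = m₂ + h·q = 1 + 17·83 = 1412.

1412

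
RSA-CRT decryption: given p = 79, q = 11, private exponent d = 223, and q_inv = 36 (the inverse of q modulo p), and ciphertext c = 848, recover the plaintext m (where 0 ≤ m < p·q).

507

d_p = d mod (p−1) = 223 mod 78 = 67; d_q = d mod (q−1) = 3.
m₁ = c^(d_p) mod p: c ≡ 58 (mod 79), and 58^67 mod 79 = 33.
m₂ = c^(d_q) mod q: c ≡ 1 (mod 11), and 1^3 mod 11 = 1.
h = q_inv·(m₁ − m₂) mod p = 36·(33 − 1) mod 79 = 46.
m = m₂ + h·q = 1 + 46·11 = 507.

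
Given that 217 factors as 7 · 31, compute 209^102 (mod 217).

Mod 7: 209 ≡ 6; since 6 | 102, by Fermat 6^102 ≡ 1 (mod 7).
Mod 31: 209 ≡ 23; by Fermat, exponent reduces to 102 mod 30 = 12; 23^12 ≡ 2 (mod 31).
Combine by CRT: x ≡ 1 (mod 7), x ≡ 2 (mod 31) ⇒ x ≡ 64 (mod 217).

64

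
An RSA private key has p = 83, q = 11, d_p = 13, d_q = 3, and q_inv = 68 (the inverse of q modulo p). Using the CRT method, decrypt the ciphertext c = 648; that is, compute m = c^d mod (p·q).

m₁ = c^(d_p) mod p: c ≡ 67 (mod 83), and 67^13 mod 83 = 56.
m₂ = c^(d_q) mod q: c ≡ 10 (mod 11), and 10^3 mod 11 = 10.
h = q_inv·(m₁ − m₂) mod p = 68·(56 − 10) mod 83 = 57.
m = m₂ + h·q = 10 + 57·11 = 637.

637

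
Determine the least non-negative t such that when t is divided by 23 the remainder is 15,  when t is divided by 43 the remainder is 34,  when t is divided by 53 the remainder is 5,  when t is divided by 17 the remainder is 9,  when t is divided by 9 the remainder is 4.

3812242

The moduli are pairwise coprime; N = 23·43·53·17·9 = 8019801.
N/23 = 348687; 348687 ≡ 7 (mod 23); 7·10 ≡ 1, so inverse 10.
N/43 = 186507; 186507 ≡ 16 (mod 43); 16·35 ≡ 1, so inverse 35.
N/53 = 151317; 151317 ≡ 2 (mod 53); 2·27 ≡ 1, so inverse 27.
N/17 = 471753; 471753 ≡ 3 (mod 17); 3·6 ≡ 1, so inverse 6.
N/9 = 891089; 891089 ≡ 8 (mod 9); 8·8 ≡ 1, so inverse 8.
t ≡ 15·348687·10 + 34·186507·35 + 5·151317·27 + 9·471753·6 + 4·891089·8 = 348663685.
348663685 mod 8019801 = 3812242.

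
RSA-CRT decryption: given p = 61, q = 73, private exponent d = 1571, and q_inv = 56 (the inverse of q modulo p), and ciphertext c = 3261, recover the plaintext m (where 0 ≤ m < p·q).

2412

d_p = d mod (p−1) = 1571 mod 60 = 11; d_q = d mod (q−1) = 59.
m₁ = c^(d_p) mod p: c ≡ 28 (mod 61), and 28^11 mod 61 = 33.
m₂ = c^(d_q) mod q: c ≡ 49 (mod 73), and 49^59 mod 73 = 3.
h = q_inv·(m₁ − m₂) mod p = 56·(33 − 3) mod 61 = 33.
m = m₂ + h·q = 3 + 33·73 = 2412.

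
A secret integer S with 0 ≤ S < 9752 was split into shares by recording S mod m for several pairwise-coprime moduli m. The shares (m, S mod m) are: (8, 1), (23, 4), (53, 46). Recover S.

From S ≡ 1 (mod 8) write S = 1 + 8t. Substituting into S ≡ 4 (mod 23) gives 8t ≡ 3 (mod 23), and since 8⁻¹ ≡ 3 (mod 23), t ≡ 9. Hence S ≡ 1 + 8·9 = 73 (mod 184).
From S ≡ 73 (mod 184) write S = 73 + 184t. Substituting into S ≡ 46 (mod 53) gives 184t ≡ 26 (mod 53), and since 25⁻¹ ≡ 17 (mod 53), t ≡ 18. Hence S ≡ 73 + 184·18 = 3385 (mod 9752).

3385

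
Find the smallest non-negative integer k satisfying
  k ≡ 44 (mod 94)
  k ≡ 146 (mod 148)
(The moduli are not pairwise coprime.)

gcd(94, 148) = 2 and 2 | (146 − 44), so the pair is consistent; merging gives k ≡ 2958 (mod 6956), where 6956 = lcm(94, 148).
The solution is unique modulo lcm(94, 148) = 6956.

2958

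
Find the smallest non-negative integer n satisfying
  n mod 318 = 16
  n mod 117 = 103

gcd(318, 117) = 3 and 3 | (103 − 16), so the pair is consistent; merging gives n ≡ 2560 (mod 12402), where 12402 = lcm(318, 117).
The solution is unique modulo lcm(318, 117) = 12402.

2560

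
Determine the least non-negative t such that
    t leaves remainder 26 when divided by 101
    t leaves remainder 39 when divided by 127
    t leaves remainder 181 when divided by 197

981241

The moduli are pairwise coprime; N = 101·127·197 = 2526919.
N/101 = 25019; 25019 ≡ 72 (mod 101); 72·94 ≡ 1, so inverse 94.
N/127 = 19897; 19897 ≡ 85 (mod 127); 85·3 ≡ 1, so inverse 3.
N/197 = 12827; 12827 ≡ 22 (mod 197); 22·9 ≡ 1, so inverse 9.
t ≡ 26·25019·94 + 39·19897·3 + 181·12827·9 = 84369568.
84369568 mod 2526919 = 981241.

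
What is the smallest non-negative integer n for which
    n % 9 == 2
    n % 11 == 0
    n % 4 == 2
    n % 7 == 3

The moduli are pairwise coprime; M = 9·11·4·7 = 2772.
M/9 = 308; 308 ≡ 2 (mod 9); 2·5 ≡ 1, so inverse 5.
M/11 = 252; 252 ≡ 10 (mod 11); 10·10 ≡ 1, so inverse 10.
M/4 = 693; 693 ≡ 1 (mod 4), inverse 1.
M/7 = 396; 396 ≡ 4 (mod 7); 4·2 ≡ 1, so inverse 2.
n ≡ 2·308·5 + 0·252·10 + 2·693·1 + 3·396·2 = 6842.
6842 mod 2772 = 1298.

1298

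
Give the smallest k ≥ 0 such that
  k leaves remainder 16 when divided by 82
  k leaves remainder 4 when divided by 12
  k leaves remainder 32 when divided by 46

5920

gcd(82, 12) = 2 and 2 | (4 − 16), so the pair is consistent; merging gives k ≡ 16 (mod 492), where 492 = lcm(82, 12).
gcd(492, 46) = 2 and 2 | (32 − 16), so the pair is consistent; merging gives k ≡ 5920 (mod 11316), where 11316 = lcm(492, 46).
The solution is unique modulo lcm(82, 12, 46) = 11316.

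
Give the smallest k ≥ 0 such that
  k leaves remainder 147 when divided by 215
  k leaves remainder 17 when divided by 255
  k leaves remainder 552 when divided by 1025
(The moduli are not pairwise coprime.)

gcd(215, 255) = 5 and 5 | (17 − 147), so the pair is consistent; merging gives k ≡ 3587 (mod 10965), where 10965 = lcm(215, 255).
gcd(10965, 1025) = 5 and 5 | (552 − 3587), so the pair is consistent; merging gives k ≡ 727277 (mod 2247825), where 2247825 = lcm(10965, 1025).
The solution is unique modulo lcm(215, 255, 1025) = 2247825.

727277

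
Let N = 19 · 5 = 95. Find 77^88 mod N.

1

Mod 19: 77 ≡ 1; by Fermat, exponent reduces to 88 mod 18 = 16; 1^16 ≡ 1 (mod 19).
Mod 5: 77 ≡ 2; since 4 | 88, by Fermat 2^88 ≡ 1 (mod 5).
Combine by CRT: x ≡ 1 (mod 19), x ≡ 1 (mod 5) ⇒ x ≡ 1 (mod 95).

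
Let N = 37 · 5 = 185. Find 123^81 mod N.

38

Mod 37: 123 ≡ 12; by Fermat, exponent reduces to 81 mod 36 = 9; 12^9 ≡ 1 (mod 37).
Mod 5: 123 ≡ 3; by Fermat, exponent reduces to 81 mod 4 = 1; 3^1 ≡ 3 (mod 5).
Combine by CRT: x ≡ 1 (mod 37), x ≡ 3 (mod 5) ⇒ x ≡ 38 (mod 185).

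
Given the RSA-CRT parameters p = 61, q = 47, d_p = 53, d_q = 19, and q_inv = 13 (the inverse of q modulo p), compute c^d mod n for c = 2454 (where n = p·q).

2427

m₁ = c^(d_p) mod p: c ≡ 14 (mod 61), and 14^53 mod 61 = 48.
m₂ = c^(d_q) mod q: c ≡ 10 (mod 47), and 10^19 mod 47 = 30.
h = q_inv·(m₁ − m₂) mod p = 13·(48 − 30) mod 61 = 51.
m = m₂ + h·q = 30 + 51·47 = 2427.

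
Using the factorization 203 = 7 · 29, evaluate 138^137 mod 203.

Mod 7: 138 ≡ 5; by Fermat, exponent reduces to 137 mod 6 = 5; 5^5 ≡ 3 (mod 7).
Mod 29: 138 ≡ 22; by Fermat, exponent reduces to 137 mod 28 = 25; 22^25 ≡ 6 (mod 29).
Combine by CRT: x ≡ 3 (mod 7), x ≡ 6 (mod 29) ⇒ x ≡ 122 (mod 203).

122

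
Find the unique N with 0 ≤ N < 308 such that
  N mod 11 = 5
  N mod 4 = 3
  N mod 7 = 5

159

Combine the congruences pairwise.
From N ≡ 5 (mod 11) write N = 5 + 11t. Substituting into N ≡ 3 (mod 4) gives 11t ≡ 2 (mod 4), and since 3⁻¹ ≡ 3 (mod 4), t ≡ 2. Hence N ≡ 5 + 11·2 = 27 (mod 44).
From N ≡ 27 (mod 44) write N = 27 + 44t. Substituting into N ≡ 5 (mod 7) gives 44t ≡ 6 (mod 7), and since 2⁻¹ ≡ 4 (mod 7), t ≡ 3. Hence N ≡ 27 + 44·3 = 159 (mod 308).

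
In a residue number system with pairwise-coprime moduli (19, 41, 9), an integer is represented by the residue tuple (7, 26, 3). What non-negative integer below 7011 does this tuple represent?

6258

From x ≡ 7 (mod 19) write x = 7 + 19t. Substituting into x ≡ 26 (mod 41) gives 19t ≡ 19 (mod 41), and since 19⁻¹ ≡ 13 (mod 41), t ≡ 1. Hence x ≡ 7 + 19·1 = 26 (mod 779).
From x ≡ 26 (mod 779) write x = 26 + 779t. Substituting into x ≡ 3 (mod 9) gives 779t ≡ 4 (mod 9), and since 5⁻¹ ≡ 2 (mod 9), t ≡ 8. Hence x ≡ 26 + 779·8 = 6258 (mod 7011).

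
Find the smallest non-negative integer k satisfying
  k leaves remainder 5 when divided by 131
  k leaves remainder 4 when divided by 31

2887

Combine the congruences pairwise.
From k ≡ 5 (mod 131) write k = 5 + 131t. Substituting into k ≡ 4 (mod 31) gives 131t ≡ 30 (mod 31), and since 7⁻¹ ≡ 9 (mod 31), t ≡ 22. Hence k ≡ 5 + 131·22 = 2887 (mod 4061).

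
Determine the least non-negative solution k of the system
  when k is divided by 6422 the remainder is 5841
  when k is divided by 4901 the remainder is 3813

gcd(6422, 4901) = 169 and 169 | (3813 − 5841), so the pair is consistent; merging gives k ≡ 121437 (mod 186238), where 186238 = lcm(6422, 4901).
The solution is unique modulo lcm(6422, 4901) = 186238.

121437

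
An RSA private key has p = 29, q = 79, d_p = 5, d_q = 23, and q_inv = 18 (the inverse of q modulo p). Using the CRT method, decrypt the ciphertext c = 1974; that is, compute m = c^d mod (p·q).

1105

m₁ = c^(d_p) mod p: c ≡ 2 (mod 29), and 2^5 mod 29 = 3.
m₂ = c^(d_q) mod q: c ≡ 78 (mod 79), and 78^23 mod 79 = 78.
h = q_inv·(m₁ − m₂) mod p = 18·(3 − 78) mod 29 = 13.
m = m₂ + h·q = 78 + 13·79 = 1105.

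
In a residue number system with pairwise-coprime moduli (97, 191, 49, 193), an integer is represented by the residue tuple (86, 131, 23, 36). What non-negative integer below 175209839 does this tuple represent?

The moduli are pairwise coprime; N = 97·191·49·193 = 175209839.
N/97 = 1806287; 1806287 ≡ 50 (mod 97); 50·33 ≡ 1, so inverse 33.
N/191 = 917329; 917329 ≡ 147 (mod 191); 147·13 ≡ 1, so inverse 13.
N/49 = 3575711; 3575711 ≡ 34 (mod 49); 34·13 ≡ 1, so inverse 13.
N/193 = 907823; 907823 ≡ 144 (mod 193); 144·63 ≡ 1, so inverse 63.
x ≡ 86·1806287·33 + 131·917329·13 + 23·3575711·13 + 36·907823·63 = 9816533946.
9816533946 mod 175209839 = 4782962.

4782962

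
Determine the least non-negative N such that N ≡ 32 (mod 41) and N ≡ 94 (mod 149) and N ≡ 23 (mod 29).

From N ≡ 32 (mod 41) write N = 32 + 41t. Substituting into N ≡ 94 (mod 149) gives 41t ≡ 62 (mod 149), and since 41⁻¹ ≡ 40 (mod 149), t ≡ 96. Hence N ≡ 32 + 41·96 = 3968 (mod 6109).
From N ≡ 3968 (mod 6109) write N = 3968 + 6109t. Substituting into N ≡ 23 (mod 29) gives 6109t ≡ 28 (mod 29), and since 19⁻¹ ≡ 26 (mod 29), t ≡ 3. Hence N ≡ 3968 + 6109·3 = 22295 (mod 177161).

22295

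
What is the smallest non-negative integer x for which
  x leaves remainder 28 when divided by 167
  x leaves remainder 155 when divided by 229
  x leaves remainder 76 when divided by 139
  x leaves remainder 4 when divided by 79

95631242

Combine the congruences pairwise.
From x ≡ 28 (mod 167) write x = 28 + 167t. Substituting into x ≡ 155 (mod 229) gives 167t ≡ 127 (mod 229), and since 167⁻¹ ≡ 48 (mod 229), t ≡ 142. Hence x ≡ 28 + 167·142 = 23742 (mod 38243).
From x ≡ 23742 (mod 38243) write x = 23742 + 38243t. Substituting into x ≡ 76 (mod 139) gives 38243t ≡ 103 (mod 139), and since 18⁻¹ ≡ 85 (mod 139), t ≡ 137. Hence x ≡ 23742 + 38243·137 = 5263033 (mod 5315777).
From x ≡ 5263033 (mod 5315777) write x = 5263033 + 5315777t. Substituting into x ≡ 4 (mod 79) gives 5315777t ≡ 30 (mod 79), and since 25⁻¹ ≡ 19 (mod 79), t ≡ 17. Hence x ≡ 5263033 + 5315777·17 = 95631242 (mod 419946383).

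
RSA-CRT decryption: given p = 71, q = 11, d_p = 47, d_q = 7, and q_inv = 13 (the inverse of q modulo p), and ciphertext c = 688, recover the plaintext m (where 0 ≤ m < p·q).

371

m₁ = c^(d_p) mod p: c ≡ 49 (mod 71), and 49^47 mod 71 = 16.
m₂ = c^(d_q) mod q: c ≡ 6 (mod 11), and 6^7 mod 11 = 8.
h = q_inv·(m₁ − m₂) mod p = 13·(16 − 8) mod 71 = 33.
m = m₂ + h·q = 8 + 33·11 = 371.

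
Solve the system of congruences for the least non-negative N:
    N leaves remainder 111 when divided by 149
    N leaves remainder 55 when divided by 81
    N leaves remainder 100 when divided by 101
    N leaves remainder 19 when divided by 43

50077819

From N ≡ 111 (mod 149) write N = 111 + 149t. Substituting into N ≡ 55 (mod 81) gives 149t ≡ 25 (mod 81), and since 68⁻¹ ≡ 56 (mod 81), t ≡ 23. Hence N ≡ 111 + 149·23 = 3538 (mod 12069).
From N ≡ 3538 (mod 12069) write N = 3538 + 12069t. Substituting into N ≡ 100 (mod 101) gives 12069t ≡ 97 (mod 101), and since 50⁻¹ ≡ 99 (mod 101), t ≡ 8. Hence N ≡ 3538 + 12069·8 = 100090 (mod 1218969).
From N ≡ 100090 (mod 1218969) write N = 100090 + 1218969t. Substituting into N ≡ 19 (mod 43) gives 1218969t ≡ 33 (mod 43), and since 5⁻¹ ≡ 26 (mod 43), t ≡ 41. Hence N ≡ 100090 + 1218969·41 = 50077819 (mod 52415667).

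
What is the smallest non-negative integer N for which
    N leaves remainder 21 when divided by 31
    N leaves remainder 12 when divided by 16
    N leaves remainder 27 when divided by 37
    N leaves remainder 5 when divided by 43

2284

Combine the congruences pairwise.
From N ≡ 21 (mod 31) write N = 21 + 31t. Substituting into N ≡ 12 (mod 16) gives 31t ≡ 7 (mod 16), and since 15⁻¹ ≡ 15 (mod 16), t ≡ 9. Hence N ≡ 21 + 31·9 = 300 (mod 496).
From N ≡ 300 (mod 496) write N = 300 + 496t. Substituting into N ≡ 27 (mod 37) gives 496t ≡ 23 (mod 37), and since 15⁻¹ ≡ 5 (mod 37), t ≡ 4. Hence N ≡ 300 + 496·4 = 2284 (mod 18352).
From N ≡ 2284 (mod 18352) write N = 2284 + 18352t. Substituting into N ≡ 5 (mod 43) gives 18352t ≡ 0 (mod 43), and since 34⁻¹ ≡ 19 (mod 43), t ≡ 0. Hence N ≡ 2284 + 18352·0 = 2284 (mod 789136).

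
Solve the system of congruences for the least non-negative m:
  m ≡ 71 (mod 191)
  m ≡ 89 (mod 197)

Combine the congruences pairwise.
From m ≡ 71 (mod 191) write m = 71 + 191t. Substituting into m ≡ 89 (mod 197) gives 191t ≡ 18 (mod 197), and since 191⁻¹ ≡ 164 (mod 197), t ≡ 194. Hence m ≡ 71 + 191·194 = 37125 (mod 37627).

37125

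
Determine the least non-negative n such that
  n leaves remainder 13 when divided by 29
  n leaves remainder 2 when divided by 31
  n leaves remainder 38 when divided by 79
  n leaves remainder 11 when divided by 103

1181009

The moduli are pairwise coprime; M = 29·31·79·103 = 7315163.
M/29 = 252247; 252247 ≡ 5 (mod 29); 5·6 ≡ 1, so inverse 6.
M/31 = 235973; 235973 ≡ 1 (mod 31), inverse 1.
M/79 = 92597; 92597 ≡ 9 (mod 79); 9·44 ≡ 1, so inverse 44.
M/103 = 71021; 71021 ≡ 54 (mod 103); 54·21 ≡ 1, so inverse 21.
n ≡ 13·252247·6 + 2·235973·1 + 38·92597·44 + 11·71021·21 = 191375247.
191375247 mod 7315163 = 1181009.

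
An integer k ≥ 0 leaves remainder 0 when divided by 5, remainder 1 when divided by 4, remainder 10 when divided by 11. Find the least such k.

65

Combine the congruences pairwise.
From k ≡ 0 (mod 5) write k = 0 + 5t. Substituting into k ≡ 1 (mod 4) gives 5t ≡ 1 (mod 4), and since 1⁻¹ ≡ 1 (mod 4), t ≡ 1. Hence k ≡ 0 + 5·1 = 5 (mod 20).
From k ≡ 5 (mod 20) write k = 5 + 20t. Substituting into k ≡ 10 (mod 11) gives 20t ≡ 5 (mod 11), and since 9⁻¹ ≡ 5 (mod 11), t ≡ 3. Hence k ≡ 5 + 20·3 = 65 (mod 220).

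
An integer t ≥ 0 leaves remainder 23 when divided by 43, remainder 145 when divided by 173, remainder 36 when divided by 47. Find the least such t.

187331

The moduli are pairwise coprime; N = 43·173·47 = 349633.
N/43 = 8131; 8131 ≡ 4 (mod 43); 4·11 ≡ 1, so inverse 11.
N/173 = 2021; 2021 ≡ 118 (mod 173); 118·22 ≡ 1, so inverse 22.
N/47 = 7439; 7439 ≡ 13 (mod 47); 13·29 ≡ 1, so inverse 29.
t ≡ 23·8131·11 + 145·2021·22 + 36·7439·29 = 16270449.
16270449 mod 349633 = 187331.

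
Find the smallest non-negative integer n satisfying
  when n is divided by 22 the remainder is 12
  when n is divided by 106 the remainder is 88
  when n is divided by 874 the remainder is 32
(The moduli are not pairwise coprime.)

gcd(22, 106) = 2 and 2 | (88 − 12), so the pair is consistent; merging gives n ≡ 936 (mod 1166), where 1166 = lcm(22, 106).
gcd(1166, 874) = 2 and 2 | (32 − 936), so the pair is consistent; merging gives n ≡ 458008 (mod 509542), where 509542 = lcm(1166, 874).
The solution is unique modulo lcm(22, 106, 874) = 509542.

458008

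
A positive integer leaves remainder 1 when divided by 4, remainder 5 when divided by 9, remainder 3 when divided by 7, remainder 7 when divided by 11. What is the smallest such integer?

From n ≡ 1 (mod 4) write n = 1 + 4t. Substituting into n ≡ 5 (mod 9) gives 4t ≡ 4 (mod 9), and since 4⁻¹ ≡ 7 (mod 9), t ≡ 1. Hence n ≡ 1 + 4·1 = 5 (mod 36).
From n ≡ 5 (mod 36) write n = 5 + 36t. Substituting into n ≡ 3 (mod 7) gives 36t ≡ 5 (mod 7), and since 1⁻¹ ≡ 1 (mod 7), t ≡ 5. Hence n ≡ 5 + 36·5 = 185 (mod 252).
From n ≡ 185 (mod 252) write n = 185 + 252t. Substituting into n ≡ 7 (mod 11) gives 252t ≡ 9 (mod 11), and since 10⁻¹ ≡ 10 (mod 11), t ≡ 2. Hence n ≡ 185 + 252·2 = 689 (mod 2772).

689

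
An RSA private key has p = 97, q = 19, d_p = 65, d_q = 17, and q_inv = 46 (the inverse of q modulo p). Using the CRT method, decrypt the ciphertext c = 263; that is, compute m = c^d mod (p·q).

1621

m₁ = c^(d_p) mod p: c ≡ 69 (mod 97), and 69^65 mod 97 = 69.
m₂ = c^(d_q) mod q: c ≡ 16 (mod 19), and 16^17 mod 19 = 6.
h = q_inv·(m₁ − m₂) mod p = 46·(69 − 6) mod 97 = 85.
m = m₂ + h·q = 6 + 85·19 = 1621.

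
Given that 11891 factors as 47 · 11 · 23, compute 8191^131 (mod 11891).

6057

Mod 47: 8191 ≡ 13; by Fermat, exponent reduces to 131 mod 46 = 39; 13^39 ≡ 41 (mod 47).
Mod 11: 8191 ≡ 7; by Fermat, exponent reduces to 131 mod 10 = 1; 7^1 ≡ 7 (mod 11).
Mod 23: 8191 ≡ 3; by Fermat, exponent reduces to 131 mod 22 = 21; 3^21 ≡ 8 (mod 23).
Combine by CRT: x ≡ 41 (mod 47), x ≡ 7 (mod 11), x ≡ 8 (mod 23) ⇒ x ≡ 6057 (mod 11891).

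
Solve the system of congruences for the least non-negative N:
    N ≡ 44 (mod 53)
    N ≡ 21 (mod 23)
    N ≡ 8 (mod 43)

39052

Combine the congruences pairwise.
From N ≡ 44 (mod 53) write N = 44 + 53t. Substituting into N ≡ 21 (mod 23) gives 53t ≡ 0 (mod 23), and since 7⁻¹ ≡ 10 (mod 23), t ≡ 0. Hence N ≡ 44 + 53·0 = 44 (mod 1219).
From N ≡ 44 (mod 1219) write N = 44 + 1219t. Substituting into N ≡ 8 (mod 43) gives 1219t ≡ 7 (mod 43), and since 15⁻¹ ≡ 23 (mod 43), t ≡ 32. Hence N ≡ 44 + 1219·32 = 39052 (mod 52417).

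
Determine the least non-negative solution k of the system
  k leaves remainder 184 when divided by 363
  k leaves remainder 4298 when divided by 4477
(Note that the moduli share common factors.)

Combine the congruences pairwise.
gcd(363, 4477) = 121 and 121 | (4298 − 184), so the pair is consistent; merging gives k ≡ 13252 (mod 13431), where 13431 = lcm(363, 4477).
The solution is unique modulo lcm(363, 4477) = 13431.

13252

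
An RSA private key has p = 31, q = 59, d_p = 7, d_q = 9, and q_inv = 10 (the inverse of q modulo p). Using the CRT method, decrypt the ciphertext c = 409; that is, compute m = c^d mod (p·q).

m₁ = c^(d_p) mod p: c ≡ 6 (mod 31), and 6^7 mod 31 = 6.
m₂ = c^(d_q) mod q: c ≡ 55 (mod 59), and 55^9 mod 59 = 52.
h = q_inv·(m₁ − m₂) mod p = 10·(6 − 52) mod 31 = 5.
m = m₂ + h·q = 52 + 5·59 = 347.

347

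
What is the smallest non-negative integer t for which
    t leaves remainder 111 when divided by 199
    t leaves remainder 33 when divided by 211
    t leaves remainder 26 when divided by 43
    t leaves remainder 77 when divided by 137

22780437

Combine the congruences pairwise.
From t ≡ 111 (mod 199) write t = 111 + 199s. Substituting into t ≡ 33 (mod 211) gives 199s ≡ 133 (mod 211), and since 199⁻¹ ≡ 123 (mod 211), s ≡ 112. Hence t ≡ 111 + 199·112 = 22399 (mod 41989).
From t ≡ 22399 (mod 41989) write t = 22399 + 41989s. Substituting into t ≡ 26 (mod 43) gives 41989s ≡ 30 (mod 43), and since 21⁻¹ ≡ 41 (mod 43), s ≡ 26. Hence t ≡ 22399 + 41989·26 = 1114113 (mod 1805527).
From t ≡ 1114113 (mod 1805527) write t = 1114113 + 1805527s. Substituting into t ≡ 77 (mod 137) gives 1805527s ≡ 48 (mod 137), and since 4⁻¹ ≡ 103 (mod 137), s ≡ 12. Hence t ≡ 1114113 + 1805527·12 = 22780437 (mod 247357199).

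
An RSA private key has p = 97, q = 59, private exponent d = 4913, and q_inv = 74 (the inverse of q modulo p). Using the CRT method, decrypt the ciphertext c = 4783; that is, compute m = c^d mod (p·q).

d_p = d mod (p−1) = 4913 mod 96 = 17; d_q = d mod (q−1) = 41.
m₁ = c^(d_p) mod p: c ≡ 30 (mod 97), and 30^17 mod 97 = 67.
m₂ = c^(d_q) mod q: c ≡ 4 (mod 59), and 4^41 mod 59 = 35.
h = q_inv·(m₁ − m₂) mod p = 74·(67 − 35) mod 97 = 40.
m = m₂ + h·q = 35 + 40·59 = 2395.

2395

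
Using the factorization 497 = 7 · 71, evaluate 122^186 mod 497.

Mod 7: 122 ≡ 3; since 6 | 186, by Fermat 3^186 ≡ 1 (mod 7).
Mod 71: 122 ≡ 51; by Fermat, exponent reduces to 186 mod 70 = 46; 51^46 ≡ 37 (mod 71).
Combine by CRT: x ≡ 1 (mod 7), x ≡ 37 (mod 71) ⇒ x ≡ 463 (mod 497).

463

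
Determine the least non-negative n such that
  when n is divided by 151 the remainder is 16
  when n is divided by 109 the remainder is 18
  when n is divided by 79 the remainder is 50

135614

From n ≡ 16 (mod 151) write n = 16 + 151t. Substituting into n ≡ 18 (mod 109) gives 151t ≡ 2 (mod 109), and since 42⁻¹ ≡ 13 (mod 109), t ≡ 26. Hence n ≡ 16 + 151·26 = 3942 (mod 16459).
From n ≡ 3942 (mod 16459) write n = 3942 + 16459t. Substituting into n ≡ 50 (mod 79) gives 16459t ≡ 58 (mod 79), and since 27⁻¹ ≡ 41 (mod 79), t ≡ 8. Hence n ≡ 3942 + 16459·8 = 135614 (mod 1300261).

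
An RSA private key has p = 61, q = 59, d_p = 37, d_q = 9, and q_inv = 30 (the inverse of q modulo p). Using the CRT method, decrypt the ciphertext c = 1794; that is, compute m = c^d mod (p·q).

1171

m₁ = c^(d_p) mod p: c ≡ 25 (mod 61), and 25^37 mod 61 = 12.
m₂ = c^(d_q) mod q: c ≡ 24 (mod 59), and 24^9 mod 59 = 50.
h = q_inv·(m₁ − m₂) mod p = 30·(12 − 50) mod 61 = 19.
m = m₂ + h·q = 50 + 19·59 = 1171.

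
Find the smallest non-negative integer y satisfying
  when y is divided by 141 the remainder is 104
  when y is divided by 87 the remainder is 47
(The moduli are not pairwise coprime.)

Combine the congruences pairwise.
gcd(141, 87) = 3 and 3 | (47 − 104), so the pair is consistent; merging gives y ≡ 1091 (mod 4089), where 4089 = lcm(141, 87).
The solution is unique modulo lcm(141, 87) = 4089.

1091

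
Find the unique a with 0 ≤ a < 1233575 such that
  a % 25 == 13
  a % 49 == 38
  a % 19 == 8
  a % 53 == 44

The moduli are pairwise coprime; N = 25·49·19·53 = 1233575.
N/25 = 49343; 49343 ≡ 18 (mod 25); 18·7 ≡ 1, so inverse 7.
N/49 = 25175; 25175 ≡ 38 (mod 49); 38·40 ≡ 1, so inverse 40.
N/19 = 64925; 64925 ≡ 2 (mod 19); 2·10 ≡ 1, so inverse 10.
N/53 = 23275; 23275 ≡ 8 (mod 53); 8·20 ≡ 1, so inverse 20.
a ≡ 13·49343·7 + 38·25175·40 + 8·64925·10 + 44·23275·20 = 68432213.
68432213 mod 1233575 = 585588.

585588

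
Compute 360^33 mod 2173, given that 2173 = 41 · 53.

770

Mod 41: 360 ≡ 32; 32^33 ≡ 32 (mod 41).
Mod 53: 360 ≡ 42; 42^33 ≡ 28 (mod 53).
Combine by CRT: x ≡ 32 (mod 41), x ≡ 28 (mod 53) ⇒ x ≡ 770 (mod 2173).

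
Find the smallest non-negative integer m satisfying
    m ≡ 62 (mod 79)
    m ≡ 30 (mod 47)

3696

Combine the congruences pairwise.
From m ≡ 62 (mod 79) write m = 62 + 79t. Substituting into m ≡ 30 (mod 47) gives 79t ≡ 15 (mod 47), and since 32⁻¹ ≡ 25 (mod 47), t ≡ 46. Hence m ≡ 62 + 79·46 = 3696 (mod 3713).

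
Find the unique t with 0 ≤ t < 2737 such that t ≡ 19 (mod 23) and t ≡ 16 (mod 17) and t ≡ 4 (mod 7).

1376

The moduli are pairwise coprime; N = 23·17·7 = 2737.
N/23 = 119; 119 ≡ 4 (mod 23); 4·6 ≡ 1, so inverse 6.
N/17 = 161; 161 ≡ 8 (mod 17); 8·15 ≡ 1, so inverse 15.
N/7 = 391; 391 ≡ 6 (mod 7); 6·6 ≡ 1, so inverse 6.
t ≡ 19·119·6 + 16·161·15 + 4·391·6 = 61590.
61590 mod 2737 = 1376.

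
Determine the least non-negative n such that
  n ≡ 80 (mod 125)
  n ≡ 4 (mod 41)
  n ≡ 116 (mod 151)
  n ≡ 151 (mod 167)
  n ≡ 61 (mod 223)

From n ≡ 80 (mod 125) write n = 80 + 125t. Substituting into n ≡ 4 (mod 41) gives 125t ≡ 6 (mod 41), and since 2⁻¹ ≡ 21 (mod 41), t ≡ 3. Hence n ≡ 80 + 125·3 = 455 (mod 5125).
From n ≡ 455 (mod 5125) write n = 455 + 5125t. Substituting into n ≡ 116 (mod 151) gives 5125t ≡ 114 (mod 151), and since 142⁻¹ ≡ 67 (mod 151), t ≡ 88. Hence n ≡ 455 + 5125·88 = 451455 (mod 773875).
From n ≡ 451455 (mod 773875) write n = 451455 + 773875t. Substituting into n ≡ 151 (mod 167) gives 773875t ≡ 97 (mod 167), and since 164⁻¹ ≡ 111 (mod 167), t ≡ 79. Hence n ≡ 451455 + 773875·79 = 61587580 (mod 129237125).
From n ≡ 61587580 (mod 129237125) write n = 61587580 + 129237125t. Substituting into n ≡ 61 (mod 223) gives 129237125t ≡ 175 (mod 223), and since 151⁻¹ ≡ 96 (mod 223), t ≡ 75. Hence n ≡ 61587580 + 129237125·75 = 9754371955 (mod 28819878875).

9754371955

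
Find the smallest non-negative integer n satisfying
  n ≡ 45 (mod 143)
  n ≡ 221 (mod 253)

474

Combine the congruences pairwise.
gcd(143, 253) = 11 and 11 | (221 − 45), so the pair is consistent; merging gives n ≡ 474 (mod 3289), where 3289 = lcm(143, 253).
The solution is unique modulo lcm(143, 253) = 3289.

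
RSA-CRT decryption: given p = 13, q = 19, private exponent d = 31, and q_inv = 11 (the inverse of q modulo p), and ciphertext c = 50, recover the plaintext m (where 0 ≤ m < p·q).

d_p = d mod (p−1) = 31 mod 12 = 7; d_q = d mod (q−1) = 13.
m₁ = c^(d_p) mod p: c ≡ 11 (mod 13), and 11^7 mod 13 = 2.
m₂ = c^(d_q) mod q: c ≡ 12 (mod 19), and 12^13 mod 19 = 12.
h = q_inv·(m₁ − m₂) mod p = 11·(2 − 12) mod 13 = 7.
m = m₂ + h·q = 12 + 7·19 = 145.

145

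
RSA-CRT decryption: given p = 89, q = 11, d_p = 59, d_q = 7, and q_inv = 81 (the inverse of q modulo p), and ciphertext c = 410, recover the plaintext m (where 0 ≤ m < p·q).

m₁ = c^(d_p) mod p: c ≡ 54 (mod 89), and 54^59 mod 89 = 48.
m₂ = c^(d_q) mod q: c ≡ 3 (mod 11), and 3^7 mod 11 = 9.
h = q_inv·(m₁ − m₂) mod p = 81·(48 − 9) mod 89 = 44.
m = m₂ + h·q = 9 + 44·11 = 493.

493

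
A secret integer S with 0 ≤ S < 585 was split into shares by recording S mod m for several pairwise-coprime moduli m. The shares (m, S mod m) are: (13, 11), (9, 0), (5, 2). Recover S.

The moduli are pairwise coprime; N = 13·9·5 = 585.
N/13 = 45; 45 ≡ 6 (mod 13); 6·11 ≡ 1, so inverse 11.
N/9 = 65; 65 ≡ 2 (mod 9); 2·5 ≡ 1, so inverse 5.
N/5 = 117; 117 ≡ 2 (mod 5); 2·3 ≡ 1, so inverse 3.
S ≡ 11·45·11 + 0·65·5 + 2·117·3 = 6147.
6147 mod 585 = 297.

297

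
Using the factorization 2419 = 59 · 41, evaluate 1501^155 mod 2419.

Mod 59: 1501 ≡ 26; by Fermat, exponent reduces to 155 mod 58 = 39; 26^39 ≡ 48 (mod 59).
Mod 41: 1501 ≡ 25; by Fermat, exponent reduces to 155 mod 40 = 35; 25^35 ≡ 40 (mod 41).
Combine by CRT: x ≡ 48 (mod 59), x ≡ 40 (mod 41) ⇒ x ≡ 2172 (mod 2419).

2172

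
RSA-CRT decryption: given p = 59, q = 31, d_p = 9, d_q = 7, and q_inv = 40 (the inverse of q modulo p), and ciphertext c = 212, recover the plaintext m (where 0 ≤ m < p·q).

894

m₁ = c^(d_p) mod p: c ≡ 35 (mod 59), and 35^9 mod 59 = 9.
m₂ = c^(d_q) mod q: c ≡ 26 (mod 31), and 26^7 mod 31 = 26.
h = q_inv·(m₁ − m₂) mod p = 40·(9 − 26) mod 59 = 28.
m = m₂ + h·q = 26 + 28·31 = 894.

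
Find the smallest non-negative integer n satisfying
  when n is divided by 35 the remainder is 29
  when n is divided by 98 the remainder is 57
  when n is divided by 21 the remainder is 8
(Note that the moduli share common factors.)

449

gcd(35, 98) = 7 and 7 | (57 − 29), so the pair is consistent; merging gives n ≡ 449 (mod 490), where 490 = lcm(35, 98).
gcd(490, 21) = 7 and 7 | (8 − 449), so the pair is consistent; merging gives n ≡ 449 (mod 1470), where 1470 = lcm(490, 21).
The solution is unique modulo lcm(35, 98, 21) = 1470.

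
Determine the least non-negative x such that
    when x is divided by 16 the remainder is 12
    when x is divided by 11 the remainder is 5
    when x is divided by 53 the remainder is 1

The moduli are pairwise coprime; N = 16·11·53 = 9328.
N/16 = 583; 583 ≡ 7 (mod 16); 7·7 ≡ 1, so inverse 7.
N/11 = 848; 848 ≡ 1 (mod 11), inverse 1.
N/53 = 176; 176 ≡ 17 (mod 53); 17·25 ≡ 1, so inverse 25.
x ≡ 12·583·7 + 5·848·1 + 1·176·25 = 57612.
57612 mod 9328 = 1644.

1644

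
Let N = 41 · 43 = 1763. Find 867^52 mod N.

1111

Mod 41: 867 ≡ 6; by Fermat, exponent reduces to 52 mod 40 = 12; 6^12 ≡ 4 (mod 41).
Mod 43: 867 ≡ 7; by Fermat, exponent reduces to 52 mod 42 = 10; 7^10 ≡ 36 (mod 43).
Combine by CRT: x ≡ 4 (mod 41), x ≡ 36 (mod 43) ⇒ x ≡ 1111 (mod 1763).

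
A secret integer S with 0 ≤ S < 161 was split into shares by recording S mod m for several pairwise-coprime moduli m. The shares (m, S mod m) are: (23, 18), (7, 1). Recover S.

From S ≡ 18 (mod 23) write S = 18 + 23t. Substituting into S ≡ 1 (mod 7) gives 23t ≡ 4 (mod 7), and since 2⁻¹ ≡ 4 (mod 7), t ≡ 2. Hence S ≡ 18 + 23·2 = 64 (mod 161).

64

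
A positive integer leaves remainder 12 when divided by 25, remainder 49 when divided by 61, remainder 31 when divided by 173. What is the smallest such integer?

The moduli are pairwise coprime; N = 25·61·173 = 263825.
N/25 = 10553; 10553 ≡ 3 (mod 25); 3·17 ≡ 1, so inverse 17.
N/61 = 4325; 4325 ≡ 55 (mod 61); 55·10 ≡ 1, so inverse 10.
N/173 = 1525; 1525 ≡ 141 (mod 173); 141·27 ≡ 1, so inverse 27.
x ≡ 12·10553·17 + 49·4325·10 + 31·1525·27 = 5548487.
5548487 mod 263825 = 8162.

8162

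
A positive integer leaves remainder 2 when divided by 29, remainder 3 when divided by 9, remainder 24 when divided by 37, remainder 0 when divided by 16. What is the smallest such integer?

From x ≡ 2 (mod 29) write x = 2 + 29t. Substituting into x ≡ 3 (mod 9) gives 29t ≡ 1 (mod 9), and since 2⁻¹ ≡ 5 (mod 9), t ≡ 5. Hence x ≡ 2 + 29·5 = 147 (mod 261).
From x ≡ 147 (mod 261) write x = 147 + 261t. Substituting into x ≡ 24 (mod 37) gives 261t ≡ 25 (mod 37), and since 2⁻¹ ≡ 19 (mod 37), t ≡ 31. Hence x ≡ 147 + 261·31 = 8238 (mod 9657).
From x ≡ 8238 (mod 9657) write x = 8238 + 9657t. Substituting into x ≡ 0 (mod 16) gives 9657t ≡ 2 (mod 16), and since 9⁻¹ ≡ 9 (mod 16), t ≡ 2. Hence x ≡ 8238 + 9657·2 = 27552 (mod 154512).

27552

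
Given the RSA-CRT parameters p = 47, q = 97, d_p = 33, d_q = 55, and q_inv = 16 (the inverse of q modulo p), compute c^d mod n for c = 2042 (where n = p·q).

m₁ = c^(d_p) mod p: c ≡ 21 (mod 47), and 21^33 mod 47 = 27.
m₂ = c^(d_q) mod q: c ≡ 5 (mod 97), and 5^55 mod 97 = 57.
h = q_inv·(m₁ − m₂) mod p = 16·(27 − 57) mod 47 = 37.
m = m₂ + h·q = 57 + 37·97 = 3646.

3646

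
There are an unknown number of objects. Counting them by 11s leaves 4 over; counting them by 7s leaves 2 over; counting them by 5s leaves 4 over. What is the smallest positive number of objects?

114

From N ≡ 4 (mod 11) write N = 4 + 11t. Substituting into N ≡ 2 (mod 7) gives 11t ≡ 5 (mod 7), and since 4⁻¹ ≡ 2 (mod 7), t ≡ 3. Hence N ≡ 4 + 11·3 = 37 (mod 77).
From N ≡ 37 (mod 77) write N = 37 + 77t. Substituting into N ≡ 4 (mod 5) gives 77t ≡ 2 (mod 5), and since 2⁻¹ ≡ 3 (mod 5), t ≡ 1. Hence N ≡ 37 + 77·1 = 114 (mod 385).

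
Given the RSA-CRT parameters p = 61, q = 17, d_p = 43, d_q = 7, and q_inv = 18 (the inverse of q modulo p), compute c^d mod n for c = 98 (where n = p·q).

m₁ = c^(d_p) mod p: c ≡ 37 (mod 61), and 37^43 mod 61 = 23.
m₂ = c^(d_q) mod q: c ≡ 13 (mod 17), and 13^7 mod 17 = 4.
h = q_inv·(m₁ − m₂) mod p = 18·(23 − 4) mod 61 = 37.
m = m₂ + h·q = 4 + 37·17 = 633.

633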